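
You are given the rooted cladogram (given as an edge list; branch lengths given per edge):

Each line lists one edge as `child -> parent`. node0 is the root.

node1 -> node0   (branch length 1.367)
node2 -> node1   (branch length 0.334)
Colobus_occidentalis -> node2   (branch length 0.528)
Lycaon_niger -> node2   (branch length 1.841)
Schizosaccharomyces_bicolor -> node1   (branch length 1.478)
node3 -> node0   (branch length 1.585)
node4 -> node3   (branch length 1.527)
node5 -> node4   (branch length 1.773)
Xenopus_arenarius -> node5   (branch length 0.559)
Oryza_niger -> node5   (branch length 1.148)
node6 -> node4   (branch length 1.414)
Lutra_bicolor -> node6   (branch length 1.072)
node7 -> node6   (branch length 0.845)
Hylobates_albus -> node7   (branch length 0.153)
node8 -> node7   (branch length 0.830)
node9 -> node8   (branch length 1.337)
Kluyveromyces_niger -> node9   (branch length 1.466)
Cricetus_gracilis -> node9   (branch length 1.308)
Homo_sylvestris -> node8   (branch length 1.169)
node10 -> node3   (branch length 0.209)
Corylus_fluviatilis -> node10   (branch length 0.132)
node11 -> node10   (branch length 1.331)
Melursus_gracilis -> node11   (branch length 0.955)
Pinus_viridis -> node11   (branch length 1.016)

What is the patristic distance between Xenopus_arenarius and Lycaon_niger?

The path runs Xenopus_arenarius → … → MRCA → … → Lycaon_niger; the MRCA is the root of the tree.
Branch lengths along that path: 0.559 + 1.773 + 1.527 + 1.585 + 1.367 + 0.334 + 1.841 = 8.986.

8.986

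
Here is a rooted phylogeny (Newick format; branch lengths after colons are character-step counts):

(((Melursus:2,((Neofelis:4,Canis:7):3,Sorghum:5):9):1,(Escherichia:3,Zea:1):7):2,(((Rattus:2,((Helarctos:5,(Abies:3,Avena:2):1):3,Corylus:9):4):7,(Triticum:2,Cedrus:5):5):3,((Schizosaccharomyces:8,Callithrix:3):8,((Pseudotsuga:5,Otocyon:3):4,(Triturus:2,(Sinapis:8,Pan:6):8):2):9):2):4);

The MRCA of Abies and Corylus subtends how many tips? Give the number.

4

The MRCA of Abies and Corylus is the node subtending ((Helarctos,(Abies,Avena)),Corylus).
That clade contains 4 terminal taxa: Abies, Avena, Corylus, Helarctos.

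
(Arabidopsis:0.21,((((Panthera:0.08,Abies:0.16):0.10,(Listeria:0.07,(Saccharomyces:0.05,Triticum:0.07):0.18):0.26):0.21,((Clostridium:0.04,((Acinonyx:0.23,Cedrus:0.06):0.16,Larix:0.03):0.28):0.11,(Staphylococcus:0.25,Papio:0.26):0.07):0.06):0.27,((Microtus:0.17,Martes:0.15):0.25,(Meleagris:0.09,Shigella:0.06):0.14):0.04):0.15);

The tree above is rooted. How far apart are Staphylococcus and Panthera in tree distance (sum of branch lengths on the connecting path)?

0.77

The path runs Staphylococcus → … → MRCA → … → Panthera; the MRCA is the node subtending (((Panthera,Abies),(Listeria,(Saccharomyces,Triticum))),((Clostridium,((Acinonyx,Cedrus),Larix)),(Staphylococcus,Papio))).
Branch lengths along that path: 0.25 + 0.07 + 0.06 + 0.21 + 0.10 + 0.08 = 0.77.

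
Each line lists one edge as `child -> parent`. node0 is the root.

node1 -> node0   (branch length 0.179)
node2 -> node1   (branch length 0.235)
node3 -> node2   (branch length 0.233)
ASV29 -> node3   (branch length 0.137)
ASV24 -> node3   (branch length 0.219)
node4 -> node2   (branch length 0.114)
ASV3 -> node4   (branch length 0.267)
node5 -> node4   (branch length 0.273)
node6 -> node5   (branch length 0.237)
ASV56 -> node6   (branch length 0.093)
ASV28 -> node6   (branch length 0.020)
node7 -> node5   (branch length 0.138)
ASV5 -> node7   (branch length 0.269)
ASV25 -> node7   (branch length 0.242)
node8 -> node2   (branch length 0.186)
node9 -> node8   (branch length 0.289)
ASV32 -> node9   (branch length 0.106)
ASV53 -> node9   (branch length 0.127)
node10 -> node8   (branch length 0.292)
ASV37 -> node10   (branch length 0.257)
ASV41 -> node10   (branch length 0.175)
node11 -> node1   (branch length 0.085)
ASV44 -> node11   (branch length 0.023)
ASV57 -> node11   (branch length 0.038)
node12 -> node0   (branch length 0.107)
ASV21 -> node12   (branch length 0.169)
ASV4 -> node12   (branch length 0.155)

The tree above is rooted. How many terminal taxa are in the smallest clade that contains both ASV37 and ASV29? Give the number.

The MRCA of ASV37 and ASV29 is the node subtending ((ASV29,ASV24),(ASV3,((ASV56,ASV28),(ASV5,ASV25))),((ASV32,ASV53),(ASV37,ASV41))).
That clade contains 11 terminal taxa: ASV24, ASV25, ASV28, ASV29, ASV3, ASV32, ASV37, ASV41, ASV5, ASV53, ASV56.

11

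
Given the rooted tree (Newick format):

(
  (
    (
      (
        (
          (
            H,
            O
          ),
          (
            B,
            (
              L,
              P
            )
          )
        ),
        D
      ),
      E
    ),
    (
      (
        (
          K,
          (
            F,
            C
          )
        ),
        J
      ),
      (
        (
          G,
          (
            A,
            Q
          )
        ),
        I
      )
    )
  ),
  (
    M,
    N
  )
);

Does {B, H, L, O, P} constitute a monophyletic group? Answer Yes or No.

Yes

The most recent common ancestor of these taxa subtends ((H,O),(B,(L,P))).
That clade has exactly 5 tips — every listed taxon and nothing else — so the group is monophyletic.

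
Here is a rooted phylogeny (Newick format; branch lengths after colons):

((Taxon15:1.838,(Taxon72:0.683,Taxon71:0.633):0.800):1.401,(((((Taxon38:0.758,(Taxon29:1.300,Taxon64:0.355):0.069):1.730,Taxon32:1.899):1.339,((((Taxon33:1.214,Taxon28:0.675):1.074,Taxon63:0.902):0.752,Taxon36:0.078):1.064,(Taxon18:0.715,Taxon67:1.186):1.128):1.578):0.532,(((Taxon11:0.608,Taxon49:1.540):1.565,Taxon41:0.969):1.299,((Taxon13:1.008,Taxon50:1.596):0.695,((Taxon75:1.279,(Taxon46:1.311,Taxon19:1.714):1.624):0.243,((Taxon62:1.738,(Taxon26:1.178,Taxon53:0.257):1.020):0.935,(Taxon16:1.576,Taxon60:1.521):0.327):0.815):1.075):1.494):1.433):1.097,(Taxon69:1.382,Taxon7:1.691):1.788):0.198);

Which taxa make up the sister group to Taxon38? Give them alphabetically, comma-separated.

Taxon29, Taxon64

Taxon38 attaches to the tree at the node subtending (Taxon38,(Taxon29,Taxon64)).
The other lineage descending from that same node — the sister group — is (Taxon29,Taxon64); its 2 tips in alphabetical order are the answer.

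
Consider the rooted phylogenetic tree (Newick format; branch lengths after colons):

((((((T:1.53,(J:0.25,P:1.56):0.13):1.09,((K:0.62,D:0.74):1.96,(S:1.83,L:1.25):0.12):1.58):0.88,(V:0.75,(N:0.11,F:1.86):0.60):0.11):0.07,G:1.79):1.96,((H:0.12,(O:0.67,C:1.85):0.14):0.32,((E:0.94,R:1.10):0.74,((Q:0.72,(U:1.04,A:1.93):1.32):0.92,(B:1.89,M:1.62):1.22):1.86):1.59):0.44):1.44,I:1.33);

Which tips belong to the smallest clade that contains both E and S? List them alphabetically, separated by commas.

Tracing E: it sits inside (E,R).
Tracing S: it sits inside (S,L).
The smallest clade enclosing both is (((((T,(J,P)),((K,D),(S,L))),(V,(N,F))),G),((H,(O,C)),((E,R),((Q,(U,A)),(B,M))))); the answer is its 21 terminal taxa in alphabetical order.

A, B, C, D, E, F, G, H, J, K, L, M, N, O, P, Q, R, S, T, U, V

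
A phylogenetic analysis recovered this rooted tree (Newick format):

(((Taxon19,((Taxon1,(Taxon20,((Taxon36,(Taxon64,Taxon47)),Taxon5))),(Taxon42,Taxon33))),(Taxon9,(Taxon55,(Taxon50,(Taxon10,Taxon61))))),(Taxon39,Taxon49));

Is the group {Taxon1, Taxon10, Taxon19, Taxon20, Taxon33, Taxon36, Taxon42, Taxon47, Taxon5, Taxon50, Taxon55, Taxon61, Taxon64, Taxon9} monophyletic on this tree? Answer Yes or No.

The most recent common ancestor of these taxa subtends ((Taxon19,((Taxon1,(Taxon20,((Taxon36,(Taxon64,Taxon47)),Taxon5))),(Taxon42,Taxon33))),(Taxon9,(Taxon55,(Taxon50,(Taxon10,Taxon61))))).
That clade has exactly 14 tips — every listed taxon and nothing else — so the group is monophyletic.

Yes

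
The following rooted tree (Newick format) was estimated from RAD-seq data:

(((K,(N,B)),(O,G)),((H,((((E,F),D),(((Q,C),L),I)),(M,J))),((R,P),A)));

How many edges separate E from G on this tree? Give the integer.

The MRCA of E and G is the root of the tree.
From E up to that node: 7 branches. From G up to the same node: 3 branches. Total: 7 + 3 = 10.

10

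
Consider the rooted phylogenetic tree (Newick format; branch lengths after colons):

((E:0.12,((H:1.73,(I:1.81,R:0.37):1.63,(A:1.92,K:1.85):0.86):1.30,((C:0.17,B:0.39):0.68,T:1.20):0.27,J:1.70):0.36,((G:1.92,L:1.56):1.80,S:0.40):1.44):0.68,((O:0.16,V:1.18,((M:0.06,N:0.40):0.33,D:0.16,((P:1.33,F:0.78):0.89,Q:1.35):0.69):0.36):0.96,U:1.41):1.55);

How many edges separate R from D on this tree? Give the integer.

9

The MRCA of R and D is the root of the tree.
From R up to that node: 5 branches. From D up to the same node: 4 branches. Total: 5 + 4 = 9.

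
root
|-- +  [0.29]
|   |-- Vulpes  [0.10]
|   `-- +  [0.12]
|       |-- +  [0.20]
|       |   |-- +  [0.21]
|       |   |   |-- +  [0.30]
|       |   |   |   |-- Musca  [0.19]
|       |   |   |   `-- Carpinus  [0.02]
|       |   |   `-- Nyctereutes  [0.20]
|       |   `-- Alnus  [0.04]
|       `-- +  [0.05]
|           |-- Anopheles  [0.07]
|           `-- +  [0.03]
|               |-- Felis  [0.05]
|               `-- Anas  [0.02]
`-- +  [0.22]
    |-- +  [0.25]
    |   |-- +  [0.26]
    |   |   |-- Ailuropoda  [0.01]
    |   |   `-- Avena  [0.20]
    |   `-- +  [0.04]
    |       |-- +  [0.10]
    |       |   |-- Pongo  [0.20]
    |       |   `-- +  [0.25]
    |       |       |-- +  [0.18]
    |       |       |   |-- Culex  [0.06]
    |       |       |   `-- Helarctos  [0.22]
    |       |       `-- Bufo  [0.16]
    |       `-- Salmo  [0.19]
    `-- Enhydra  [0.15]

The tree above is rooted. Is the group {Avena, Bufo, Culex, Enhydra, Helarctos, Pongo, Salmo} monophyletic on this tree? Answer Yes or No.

No

The MRCA of the listed taxa subtends (((Ailuropoda,Avena),((Pongo,((Culex,Helarctos),Bufo)),Salmo)),Enhydra).
That clade also contains Ailuropoda, which is not in the proposed group, so the group is not monophyletic.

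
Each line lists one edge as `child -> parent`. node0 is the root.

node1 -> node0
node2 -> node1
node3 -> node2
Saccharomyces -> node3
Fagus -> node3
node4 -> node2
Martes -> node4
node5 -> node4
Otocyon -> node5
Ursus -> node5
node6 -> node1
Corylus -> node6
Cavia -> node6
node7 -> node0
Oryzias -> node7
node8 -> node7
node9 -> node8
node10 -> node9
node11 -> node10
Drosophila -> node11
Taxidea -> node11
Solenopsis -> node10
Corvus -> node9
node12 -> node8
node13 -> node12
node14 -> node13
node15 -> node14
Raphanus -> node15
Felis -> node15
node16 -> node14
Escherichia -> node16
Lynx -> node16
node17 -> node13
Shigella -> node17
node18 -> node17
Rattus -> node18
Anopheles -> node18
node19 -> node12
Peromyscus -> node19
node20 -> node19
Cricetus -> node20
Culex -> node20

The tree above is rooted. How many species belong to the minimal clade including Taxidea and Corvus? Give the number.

The MRCA of Taxidea and Corvus is the node subtending (((Drosophila,Taxidea),Solenopsis),Corvus).
That clade contains 4 terminal taxa: Corvus, Drosophila, Solenopsis, Taxidea.

4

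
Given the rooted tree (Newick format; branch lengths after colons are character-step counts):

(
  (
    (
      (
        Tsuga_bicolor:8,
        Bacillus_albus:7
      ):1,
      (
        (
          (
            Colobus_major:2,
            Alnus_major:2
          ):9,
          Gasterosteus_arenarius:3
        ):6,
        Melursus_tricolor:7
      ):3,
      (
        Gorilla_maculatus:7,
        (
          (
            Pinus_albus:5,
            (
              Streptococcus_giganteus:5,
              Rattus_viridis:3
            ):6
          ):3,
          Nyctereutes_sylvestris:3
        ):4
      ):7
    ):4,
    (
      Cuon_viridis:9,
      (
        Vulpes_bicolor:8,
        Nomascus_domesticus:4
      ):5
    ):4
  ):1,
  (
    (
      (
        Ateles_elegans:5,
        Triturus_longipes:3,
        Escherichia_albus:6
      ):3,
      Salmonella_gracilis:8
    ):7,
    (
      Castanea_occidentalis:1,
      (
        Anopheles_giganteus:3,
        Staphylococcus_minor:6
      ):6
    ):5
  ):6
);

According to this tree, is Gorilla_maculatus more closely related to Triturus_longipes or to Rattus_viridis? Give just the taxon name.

Rattus_viridis

The MRCA of Gorilla_maculatus and Rattus_viridis subtends (Gorilla_maculatus,((Pinus_albus,(Streptococcus_giganteus,Rattus_viridis)),Nyctereutes_sylvestris)) (5 taxa).
The MRCA of Gorilla_maculatus and Triturus_longipes is the root, subtending the entire tree (21 taxa).
The first is nested inside the second, so Gorilla_maculatus shares a more recent common ancestor with Rattus_viridis.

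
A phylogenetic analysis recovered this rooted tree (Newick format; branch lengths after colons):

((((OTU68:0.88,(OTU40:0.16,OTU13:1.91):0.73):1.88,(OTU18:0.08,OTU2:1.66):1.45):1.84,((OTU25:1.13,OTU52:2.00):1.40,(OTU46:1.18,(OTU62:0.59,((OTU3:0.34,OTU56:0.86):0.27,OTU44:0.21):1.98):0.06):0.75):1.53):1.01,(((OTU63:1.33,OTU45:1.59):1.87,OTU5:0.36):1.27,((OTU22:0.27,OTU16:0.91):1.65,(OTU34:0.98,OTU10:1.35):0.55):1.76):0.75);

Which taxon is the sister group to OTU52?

OTU52 attaches to the tree at the node subtending (OTU25,OTU52).
The other lineage descending from that same node — the sister group — is the single tip OTU25.

OTU25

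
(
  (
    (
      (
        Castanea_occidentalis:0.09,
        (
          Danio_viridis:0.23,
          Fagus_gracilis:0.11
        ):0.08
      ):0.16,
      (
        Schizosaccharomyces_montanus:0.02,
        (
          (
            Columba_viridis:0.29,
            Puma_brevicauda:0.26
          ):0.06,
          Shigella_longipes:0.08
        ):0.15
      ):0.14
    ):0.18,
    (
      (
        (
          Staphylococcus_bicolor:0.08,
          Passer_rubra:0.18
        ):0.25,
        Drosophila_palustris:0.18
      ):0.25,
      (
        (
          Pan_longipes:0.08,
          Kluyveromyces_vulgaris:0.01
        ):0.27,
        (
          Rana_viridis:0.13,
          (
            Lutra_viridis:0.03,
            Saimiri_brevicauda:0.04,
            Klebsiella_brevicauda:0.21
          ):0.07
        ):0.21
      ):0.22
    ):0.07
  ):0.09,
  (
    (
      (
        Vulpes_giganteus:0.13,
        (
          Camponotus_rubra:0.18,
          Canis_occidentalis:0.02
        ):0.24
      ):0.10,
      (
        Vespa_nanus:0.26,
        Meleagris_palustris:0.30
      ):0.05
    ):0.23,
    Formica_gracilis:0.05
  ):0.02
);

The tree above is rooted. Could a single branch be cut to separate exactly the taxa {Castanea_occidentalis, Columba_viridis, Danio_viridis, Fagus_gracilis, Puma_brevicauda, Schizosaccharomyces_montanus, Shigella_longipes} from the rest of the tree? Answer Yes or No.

Yes

The most recent common ancestor of these taxa subtends ((Castanea_occidentalis,(Danio_viridis,Fagus_gracilis)),(Schizosaccharomyces_montanus,((Columba_viridis,Puma_brevicauda),Shigella_longipes))).
That clade has exactly 7 tips — every listed taxon and nothing else — so the group is monophyletic.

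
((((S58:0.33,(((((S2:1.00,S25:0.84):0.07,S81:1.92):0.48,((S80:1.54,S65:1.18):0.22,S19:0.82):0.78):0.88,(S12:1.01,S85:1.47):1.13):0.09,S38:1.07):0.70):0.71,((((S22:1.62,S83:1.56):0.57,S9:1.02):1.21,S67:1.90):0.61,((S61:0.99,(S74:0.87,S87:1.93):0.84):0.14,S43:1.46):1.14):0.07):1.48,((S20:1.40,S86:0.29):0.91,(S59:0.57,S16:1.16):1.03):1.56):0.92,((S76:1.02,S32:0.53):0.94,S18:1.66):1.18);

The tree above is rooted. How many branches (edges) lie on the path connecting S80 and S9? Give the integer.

11

The MRCA of S80 and S9 is the node subtending ((S58,(((((S2,S25),S81),((S80,S65),S19)),(S12,S85)),S38)),((((S22,S83),S9),S67),((S61,(S74,S87)),S43))).
From S80 up to that node: 7 branches. From S9 up to the same node: 4 branches. Total: 7 + 4 = 11.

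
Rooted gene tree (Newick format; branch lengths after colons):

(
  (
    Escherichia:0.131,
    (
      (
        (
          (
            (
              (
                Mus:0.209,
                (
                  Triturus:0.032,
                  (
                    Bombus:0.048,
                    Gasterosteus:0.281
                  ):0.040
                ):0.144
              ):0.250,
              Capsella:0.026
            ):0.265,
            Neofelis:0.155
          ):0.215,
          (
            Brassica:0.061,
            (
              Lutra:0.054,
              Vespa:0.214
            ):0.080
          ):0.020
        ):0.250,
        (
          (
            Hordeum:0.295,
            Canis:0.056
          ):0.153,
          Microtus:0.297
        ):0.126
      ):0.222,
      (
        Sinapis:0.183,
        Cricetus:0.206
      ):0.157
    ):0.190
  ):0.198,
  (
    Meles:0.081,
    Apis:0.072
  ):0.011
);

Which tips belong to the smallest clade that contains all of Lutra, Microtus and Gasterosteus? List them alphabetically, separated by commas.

Tracing Lutra: it sits inside (Lutra,Vespa).
Tracing Microtus: it sits inside ((Hordeum,Canis),Microtus).
Tracing Gasterosteus: it sits inside (Bombus,Gasterosteus).
The smallest clade enclosing all 3 is (((((Mus,(Triturus,(Bombus,Gasterosteus))),Capsella),Neofelis),(Brassica,(Lutra,Vespa))),((Hordeum,Canis),Microtus)); the answer is its 12 terminal taxa in alphabetical order.

Bombus, Brassica, Canis, Capsella, Gasterosteus, Hordeum, Lutra, Microtus, Mus, Neofelis, Triturus, Vespa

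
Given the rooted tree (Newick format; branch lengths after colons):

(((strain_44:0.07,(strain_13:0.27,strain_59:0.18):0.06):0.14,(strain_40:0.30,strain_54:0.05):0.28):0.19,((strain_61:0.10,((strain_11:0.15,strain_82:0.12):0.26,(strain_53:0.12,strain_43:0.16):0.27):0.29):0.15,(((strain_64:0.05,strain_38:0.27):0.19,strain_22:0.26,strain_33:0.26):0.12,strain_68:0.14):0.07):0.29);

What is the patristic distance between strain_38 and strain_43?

The path runs strain_38 → … → MRCA → … → strain_43; the MRCA is the node subtending ((strain_61,((strain_11,strain_82),(strain_53,strain_43))),(((strain_64,strain_38),strain_22,strain_33),strain_68)).
Branch lengths along that path: 0.27 + 0.19 + 0.12 + 0.07 + 0.15 + 0.29 + 0.27 + 0.16 = 1.52.

1.52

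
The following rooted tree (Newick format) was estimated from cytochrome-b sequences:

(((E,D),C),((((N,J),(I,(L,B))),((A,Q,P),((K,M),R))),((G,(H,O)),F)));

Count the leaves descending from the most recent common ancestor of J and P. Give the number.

11

The MRCA of J and P is the node subtending (((N,J),(I,(L,B))),((A,Q,P),((K,M),R))).
That clade contains 11 terminal taxa: A, B, I, J, K, L, M, N, P, Q, R.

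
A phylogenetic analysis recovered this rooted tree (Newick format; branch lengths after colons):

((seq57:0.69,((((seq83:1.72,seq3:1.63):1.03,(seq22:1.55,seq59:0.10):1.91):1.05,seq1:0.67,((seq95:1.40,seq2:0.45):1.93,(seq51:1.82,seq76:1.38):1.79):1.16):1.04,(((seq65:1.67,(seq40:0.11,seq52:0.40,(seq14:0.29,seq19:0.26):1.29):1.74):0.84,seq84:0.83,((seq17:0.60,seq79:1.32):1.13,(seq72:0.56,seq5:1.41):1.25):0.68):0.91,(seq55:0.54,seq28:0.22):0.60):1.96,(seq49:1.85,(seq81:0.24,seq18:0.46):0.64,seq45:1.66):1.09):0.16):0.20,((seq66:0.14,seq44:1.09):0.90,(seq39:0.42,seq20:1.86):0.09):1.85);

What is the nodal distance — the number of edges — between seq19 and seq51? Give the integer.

10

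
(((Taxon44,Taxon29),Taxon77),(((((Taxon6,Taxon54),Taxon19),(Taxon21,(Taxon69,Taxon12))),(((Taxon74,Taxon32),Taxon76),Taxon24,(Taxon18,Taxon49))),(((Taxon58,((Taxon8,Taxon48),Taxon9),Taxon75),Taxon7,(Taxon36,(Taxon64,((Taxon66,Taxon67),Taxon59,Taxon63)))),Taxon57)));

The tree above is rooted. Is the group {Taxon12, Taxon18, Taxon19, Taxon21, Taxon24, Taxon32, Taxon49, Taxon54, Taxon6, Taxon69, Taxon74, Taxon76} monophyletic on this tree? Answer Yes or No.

The most recent common ancestor of these taxa subtends ((((Taxon6,Taxon54),Taxon19),(Taxon21,(Taxon69,Taxon12))),(((Taxon74,Taxon32),Taxon76),Taxon24,(Taxon18,Taxon49))).
That clade has exactly 12 tips — every listed taxon and nothing else — so the group is monophyletic.

Yes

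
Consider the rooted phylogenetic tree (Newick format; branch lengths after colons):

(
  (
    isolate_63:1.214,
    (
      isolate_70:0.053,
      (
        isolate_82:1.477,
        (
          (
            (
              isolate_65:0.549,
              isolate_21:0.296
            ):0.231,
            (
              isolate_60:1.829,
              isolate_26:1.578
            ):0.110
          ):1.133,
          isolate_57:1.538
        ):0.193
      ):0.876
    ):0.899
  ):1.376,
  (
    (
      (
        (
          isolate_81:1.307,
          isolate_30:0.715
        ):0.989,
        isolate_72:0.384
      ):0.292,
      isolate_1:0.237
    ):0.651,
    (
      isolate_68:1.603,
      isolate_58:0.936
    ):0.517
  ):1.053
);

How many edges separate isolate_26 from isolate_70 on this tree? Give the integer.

6

The MRCA of isolate_26 and isolate_70 is the node subtending (isolate_70,(isolate_82,(((isolate_65,isolate_21),(isolate_60,isolate_26)),isolate_57))).
From isolate_26 up to that node: 5 branches. From isolate_70 up to the same node: 1 branch. Total: 5 + 1 = 6.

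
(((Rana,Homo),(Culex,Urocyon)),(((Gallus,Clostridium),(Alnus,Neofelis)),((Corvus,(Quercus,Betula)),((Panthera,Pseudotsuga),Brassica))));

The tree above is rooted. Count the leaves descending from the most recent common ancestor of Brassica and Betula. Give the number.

The MRCA of Brassica and Betula is the node subtending ((Corvus,(Quercus,Betula)),((Panthera,Pseudotsuga),Brassica)).
That clade contains 6 terminal taxa: Betula, Brassica, Corvus, Panthera, Pseudotsuga, Quercus.

6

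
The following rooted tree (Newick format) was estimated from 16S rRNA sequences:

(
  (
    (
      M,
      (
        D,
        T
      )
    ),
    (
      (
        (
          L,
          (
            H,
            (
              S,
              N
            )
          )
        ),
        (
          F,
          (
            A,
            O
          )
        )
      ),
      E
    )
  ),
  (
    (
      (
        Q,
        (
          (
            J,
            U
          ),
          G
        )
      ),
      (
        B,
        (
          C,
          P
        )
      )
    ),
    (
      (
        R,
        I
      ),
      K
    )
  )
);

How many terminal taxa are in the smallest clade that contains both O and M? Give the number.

The MRCA of O and M is the node subtending ((M,(D,T)),(((L,(H,(S,N))),(F,(A,O))),E)).
That clade contains 11 terminal taxa: A, D, E, F, H, L, M, N, O, S, T.

11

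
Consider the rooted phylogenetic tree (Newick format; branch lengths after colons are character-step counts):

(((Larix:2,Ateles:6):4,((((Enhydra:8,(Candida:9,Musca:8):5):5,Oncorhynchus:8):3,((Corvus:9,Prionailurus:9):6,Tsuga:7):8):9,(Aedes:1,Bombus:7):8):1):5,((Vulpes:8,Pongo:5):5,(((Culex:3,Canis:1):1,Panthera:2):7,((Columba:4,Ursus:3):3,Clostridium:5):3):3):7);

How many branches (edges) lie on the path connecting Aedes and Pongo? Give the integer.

The MRCA of Aedes and Pongo is the root of the tree.
From Aedes up to that node: 4 branches. From Pongo up to the same node: 3 branches. Total: 4 + 3 = 7.

7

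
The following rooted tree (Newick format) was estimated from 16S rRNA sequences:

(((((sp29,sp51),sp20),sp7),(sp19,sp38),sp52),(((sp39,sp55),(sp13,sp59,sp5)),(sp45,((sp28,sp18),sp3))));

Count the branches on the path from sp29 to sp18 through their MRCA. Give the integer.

10

The MRCA of sp29 and sp18 is the root of the tree.
From sp29 up to that node: 5 branches. From sp18 up to the same node: 5 branches. Total: 5 + 5 = 10.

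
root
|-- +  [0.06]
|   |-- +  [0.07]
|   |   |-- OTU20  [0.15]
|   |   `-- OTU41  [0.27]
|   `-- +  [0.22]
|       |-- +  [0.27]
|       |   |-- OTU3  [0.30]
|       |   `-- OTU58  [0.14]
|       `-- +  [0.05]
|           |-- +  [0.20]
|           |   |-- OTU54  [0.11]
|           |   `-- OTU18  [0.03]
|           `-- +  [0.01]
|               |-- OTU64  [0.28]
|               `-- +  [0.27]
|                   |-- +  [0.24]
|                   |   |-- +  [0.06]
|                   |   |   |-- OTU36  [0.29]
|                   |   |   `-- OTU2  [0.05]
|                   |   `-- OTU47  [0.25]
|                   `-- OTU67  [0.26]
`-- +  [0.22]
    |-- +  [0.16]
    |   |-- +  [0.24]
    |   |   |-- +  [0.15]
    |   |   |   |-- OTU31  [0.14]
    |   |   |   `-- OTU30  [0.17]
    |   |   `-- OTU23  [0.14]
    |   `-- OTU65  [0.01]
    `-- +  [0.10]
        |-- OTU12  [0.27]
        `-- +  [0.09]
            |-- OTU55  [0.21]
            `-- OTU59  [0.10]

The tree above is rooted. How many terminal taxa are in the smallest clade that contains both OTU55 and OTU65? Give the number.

The MRCA of OTU55 and OTU65 is the node subtending ((((OTU31,OTU30),OTU23),OTU65),(OTU12,(OTU55,OTU59))).
That clade contains 7 terminal taxa: OTU12, OTU23, OTU30, OTU31, OTU55, OTU59, OTU65.

7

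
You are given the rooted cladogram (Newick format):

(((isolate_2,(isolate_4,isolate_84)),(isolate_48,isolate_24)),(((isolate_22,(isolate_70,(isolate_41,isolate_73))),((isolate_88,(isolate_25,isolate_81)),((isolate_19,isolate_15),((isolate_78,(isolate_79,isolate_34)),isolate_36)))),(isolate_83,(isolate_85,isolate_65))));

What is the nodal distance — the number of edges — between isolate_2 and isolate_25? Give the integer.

9

The MRCA of isolate_2 and isolate_25 is the root of the tree.
From isolate_2 up to that node: 3 branches. From isolate_25 up to the same node: 6 branches. Total: 3 + 6 = 9.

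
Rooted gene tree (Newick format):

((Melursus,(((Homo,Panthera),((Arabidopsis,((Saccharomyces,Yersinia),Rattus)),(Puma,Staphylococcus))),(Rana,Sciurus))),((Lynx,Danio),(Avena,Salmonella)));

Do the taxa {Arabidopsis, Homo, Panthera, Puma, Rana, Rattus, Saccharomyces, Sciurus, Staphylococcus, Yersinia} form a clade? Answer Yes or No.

Yes

The most recent common ancestor of these taxa subtends (((Homo,Panthera),((Arabidopsis,((Saccharomyces,Yersinia),Rattus)),(Puma,Staphylococcus))),(Rana,Sciurus)).
That clade has exactly 10 tips — every listed taxon and nothing else — so the group is monophyletic.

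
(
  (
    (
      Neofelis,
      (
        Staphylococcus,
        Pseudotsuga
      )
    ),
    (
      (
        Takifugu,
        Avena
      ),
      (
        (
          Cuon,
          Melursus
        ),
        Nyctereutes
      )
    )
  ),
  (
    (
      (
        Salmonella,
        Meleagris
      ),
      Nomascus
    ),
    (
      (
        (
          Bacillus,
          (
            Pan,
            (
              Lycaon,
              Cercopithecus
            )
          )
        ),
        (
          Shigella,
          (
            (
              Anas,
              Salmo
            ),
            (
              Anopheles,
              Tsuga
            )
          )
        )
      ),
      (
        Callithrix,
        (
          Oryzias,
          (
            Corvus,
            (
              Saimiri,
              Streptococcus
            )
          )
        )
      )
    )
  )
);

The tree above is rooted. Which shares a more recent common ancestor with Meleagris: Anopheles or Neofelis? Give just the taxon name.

Anopheles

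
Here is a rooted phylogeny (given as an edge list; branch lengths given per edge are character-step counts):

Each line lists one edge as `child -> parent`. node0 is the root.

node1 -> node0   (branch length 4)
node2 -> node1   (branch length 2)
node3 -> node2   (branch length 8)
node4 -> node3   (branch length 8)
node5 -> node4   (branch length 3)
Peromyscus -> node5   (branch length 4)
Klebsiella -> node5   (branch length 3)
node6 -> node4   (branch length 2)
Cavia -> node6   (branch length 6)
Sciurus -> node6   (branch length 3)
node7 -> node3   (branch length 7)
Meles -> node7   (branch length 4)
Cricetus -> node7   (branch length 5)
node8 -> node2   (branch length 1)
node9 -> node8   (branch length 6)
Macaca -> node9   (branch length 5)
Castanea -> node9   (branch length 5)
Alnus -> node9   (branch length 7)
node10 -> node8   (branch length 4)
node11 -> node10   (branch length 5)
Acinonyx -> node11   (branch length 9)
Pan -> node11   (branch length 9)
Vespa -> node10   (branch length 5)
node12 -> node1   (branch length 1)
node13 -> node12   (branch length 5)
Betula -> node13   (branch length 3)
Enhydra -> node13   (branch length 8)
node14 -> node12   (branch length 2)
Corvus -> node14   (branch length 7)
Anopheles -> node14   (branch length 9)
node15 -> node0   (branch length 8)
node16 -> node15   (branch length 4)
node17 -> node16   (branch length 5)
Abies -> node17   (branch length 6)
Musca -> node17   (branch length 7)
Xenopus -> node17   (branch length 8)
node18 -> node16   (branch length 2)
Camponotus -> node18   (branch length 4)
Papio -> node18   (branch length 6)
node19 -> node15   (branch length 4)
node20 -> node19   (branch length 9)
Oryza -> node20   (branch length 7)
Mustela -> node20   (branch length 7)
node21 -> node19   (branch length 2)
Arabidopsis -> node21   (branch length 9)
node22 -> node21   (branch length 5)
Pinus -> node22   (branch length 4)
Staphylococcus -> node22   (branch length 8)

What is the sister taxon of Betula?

Betula attaches to the tree at the node subtending (Betula,Enhydra).
The other lineage descending from that same node — the sister group — is the single tip Enhydra.

Enhydra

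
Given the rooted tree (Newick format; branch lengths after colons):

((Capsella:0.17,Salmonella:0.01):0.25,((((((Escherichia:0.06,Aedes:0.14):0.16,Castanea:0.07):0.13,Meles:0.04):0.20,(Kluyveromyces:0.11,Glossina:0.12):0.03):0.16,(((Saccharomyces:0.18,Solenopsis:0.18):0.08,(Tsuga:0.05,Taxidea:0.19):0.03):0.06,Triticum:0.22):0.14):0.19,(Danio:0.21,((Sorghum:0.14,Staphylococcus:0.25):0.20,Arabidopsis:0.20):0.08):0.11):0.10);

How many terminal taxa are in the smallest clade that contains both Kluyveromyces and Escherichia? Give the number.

The MRCA of Kluyveromyces and Escherichia is the node subtending ((((Escherichia,Aedes),Castanea),Meles),(Kluyveromyces,Glossina)).
That clade contains 6 terminal taxa: Aedes, Castanea, Escherichia, Glossina, Kluyveromyces, Meles.

6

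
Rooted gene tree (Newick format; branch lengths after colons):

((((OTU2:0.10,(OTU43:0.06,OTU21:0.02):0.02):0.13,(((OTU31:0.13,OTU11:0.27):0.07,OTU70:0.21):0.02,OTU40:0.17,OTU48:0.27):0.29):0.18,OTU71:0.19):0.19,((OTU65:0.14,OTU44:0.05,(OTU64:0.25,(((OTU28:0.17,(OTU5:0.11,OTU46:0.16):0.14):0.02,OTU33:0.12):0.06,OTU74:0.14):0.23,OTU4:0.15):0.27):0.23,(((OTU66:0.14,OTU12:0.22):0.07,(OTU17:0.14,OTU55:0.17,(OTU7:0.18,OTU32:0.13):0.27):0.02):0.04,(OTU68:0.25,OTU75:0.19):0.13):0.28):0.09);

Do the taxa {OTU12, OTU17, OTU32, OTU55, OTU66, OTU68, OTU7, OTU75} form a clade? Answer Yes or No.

Yes

The most recent common ancestor of these taxa subtends (((OTU66,OTU12),(OTU17,OTU55,(OTU7,OTU32))),(OTU68,OTU75)).
That clade has exactly 8 tips — every listed taxon and nothing else — so the group is monophyletic.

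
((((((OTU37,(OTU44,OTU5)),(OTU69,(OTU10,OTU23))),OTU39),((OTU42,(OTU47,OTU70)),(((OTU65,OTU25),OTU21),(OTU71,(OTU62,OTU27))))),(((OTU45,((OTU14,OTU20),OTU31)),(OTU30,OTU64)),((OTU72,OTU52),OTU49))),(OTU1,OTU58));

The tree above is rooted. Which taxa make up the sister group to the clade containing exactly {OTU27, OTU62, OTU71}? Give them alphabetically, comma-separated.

The clade containing exactly {OTU27, OTU62, OTU71} attaches to the tree at the node subtending (((OTU65,OTU25),OTU21),(OTU71,(OTU62,OTU27))).
The other lineage descending from that same node — the sister group — is ((OTU65,OTU25),OTU21); its 3 tips in alphabetical order are the answer.

OTU21, OTU25, OTU65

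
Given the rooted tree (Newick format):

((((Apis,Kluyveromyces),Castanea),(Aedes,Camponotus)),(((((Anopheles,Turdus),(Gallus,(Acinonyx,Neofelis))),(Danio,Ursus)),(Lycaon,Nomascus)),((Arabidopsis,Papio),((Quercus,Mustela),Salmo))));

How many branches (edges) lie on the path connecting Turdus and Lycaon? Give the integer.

The MRCA of Turdus and Lycaon is the node subtending ((((Anopheles,Turdus),(Gallus,(Acinonyx,Neofelis))),(Danio,Ursus)),(Lycaon,Nomascus)).
From Turdus up to that node: 4 branches. From Lycaon up to the same node: 2 branches. Total: 4 + 2 = 6.

6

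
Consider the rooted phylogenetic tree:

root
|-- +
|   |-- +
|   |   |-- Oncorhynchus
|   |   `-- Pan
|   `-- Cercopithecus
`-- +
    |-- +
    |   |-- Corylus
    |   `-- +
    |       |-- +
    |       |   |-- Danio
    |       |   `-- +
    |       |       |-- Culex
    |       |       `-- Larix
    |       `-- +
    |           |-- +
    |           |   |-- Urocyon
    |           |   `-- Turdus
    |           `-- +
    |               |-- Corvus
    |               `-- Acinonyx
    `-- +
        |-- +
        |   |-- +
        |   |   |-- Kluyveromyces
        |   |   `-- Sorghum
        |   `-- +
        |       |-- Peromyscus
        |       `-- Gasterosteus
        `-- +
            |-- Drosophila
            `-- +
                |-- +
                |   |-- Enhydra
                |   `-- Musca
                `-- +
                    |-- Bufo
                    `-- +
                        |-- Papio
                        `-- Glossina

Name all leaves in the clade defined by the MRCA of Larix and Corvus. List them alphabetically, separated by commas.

Tracing Larix: it sits inside (Culex,Larix).
Tracing Corvus: it sits inside (Corvus,Acinonyx).
The smallest clade enclosing both is ((Danio,(Culex,Larix)),((Urocyon,Turdus),(Corvus,Acinonyx))); the answer is its 7 terminal taxa in alphabetical order.

Acinonyx, Corvus, Culex, Danio, Larix, Turdus, Urocyon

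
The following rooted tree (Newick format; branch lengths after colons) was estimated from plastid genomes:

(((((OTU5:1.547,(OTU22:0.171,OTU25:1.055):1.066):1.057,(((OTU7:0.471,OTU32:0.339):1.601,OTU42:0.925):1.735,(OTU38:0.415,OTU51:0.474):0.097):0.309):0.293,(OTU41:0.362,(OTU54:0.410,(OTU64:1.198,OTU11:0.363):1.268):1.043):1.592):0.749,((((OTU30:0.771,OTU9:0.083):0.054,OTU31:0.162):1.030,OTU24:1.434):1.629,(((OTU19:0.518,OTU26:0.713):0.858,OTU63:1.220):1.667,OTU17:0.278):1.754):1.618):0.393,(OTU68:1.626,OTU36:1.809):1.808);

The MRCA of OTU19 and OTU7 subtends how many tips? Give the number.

The MRCA of OTU19 and OTU7 is the node subtending ((((OTU5,(OTU22,OTU25)),(((OTU7,OTU32),OTU42),(OTU38,OTU51))),(OTU41,(OTU54,(OTU64,OTU11)))),((((OTU30,OTU9),OTU31),OTU24),(((OTU19,OTU26),OTU63),OTU17))).
That clade contains 20 terminal taxa: OTU11, OTU17, OTU19, OTU22, OTU24, OTU25, OTU26, OTU30, OTU31, OTU32, OTU38, OTU41, OTU42, OTU5, OTU51, OTU54, OTU63, OTU64, OTU7, OTU9.

20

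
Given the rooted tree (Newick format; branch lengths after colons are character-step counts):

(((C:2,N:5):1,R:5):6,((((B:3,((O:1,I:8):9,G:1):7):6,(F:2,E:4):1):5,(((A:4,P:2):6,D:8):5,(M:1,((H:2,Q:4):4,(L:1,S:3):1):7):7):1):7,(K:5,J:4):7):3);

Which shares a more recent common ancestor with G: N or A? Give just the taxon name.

The MRCA of G and A subtends (((B,((O,I),G)),(F,E)),(((A,P),D),(M,((H,Q),(L,S))))) (14 taxa).
The MRCA of G and N is the root, subtending the entire tree (19 taxa).
The first is nested inside the second, so G shares a more recent common ancestor with A.

A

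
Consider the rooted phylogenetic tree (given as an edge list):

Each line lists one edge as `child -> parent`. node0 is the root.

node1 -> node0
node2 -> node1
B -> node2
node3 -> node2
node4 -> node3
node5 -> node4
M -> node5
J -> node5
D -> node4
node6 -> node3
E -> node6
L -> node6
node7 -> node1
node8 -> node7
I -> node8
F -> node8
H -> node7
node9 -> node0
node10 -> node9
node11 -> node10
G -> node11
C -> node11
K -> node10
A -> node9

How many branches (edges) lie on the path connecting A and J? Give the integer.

8

The MRCA of A and J is the root of the tree.
From A up to that node: 2 branches. From J up to the same node: 6 branches. Total: 2 + 6 = 8.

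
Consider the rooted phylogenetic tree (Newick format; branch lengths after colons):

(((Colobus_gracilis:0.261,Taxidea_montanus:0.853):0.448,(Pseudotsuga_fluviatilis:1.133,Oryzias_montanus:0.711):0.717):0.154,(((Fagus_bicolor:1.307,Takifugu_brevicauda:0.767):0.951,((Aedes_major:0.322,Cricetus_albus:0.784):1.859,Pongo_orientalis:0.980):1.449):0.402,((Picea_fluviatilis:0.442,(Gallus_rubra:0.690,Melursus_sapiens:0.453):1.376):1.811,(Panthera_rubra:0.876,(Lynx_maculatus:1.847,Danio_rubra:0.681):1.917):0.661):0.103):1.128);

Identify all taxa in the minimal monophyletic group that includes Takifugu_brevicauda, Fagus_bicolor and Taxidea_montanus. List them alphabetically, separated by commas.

Aedes_major, Colobus_gracilis, Cricetus_albus, Danio_rubra, Fagus_bicolor, Gallus_rubra, Lynx_maculatus, Melursus_sapiens, Oryzias_montanus, Panthera_rubra, Picea_fluviatilis, Pongo_orientalis, Pseudotsuga_fluviatilis, Takifugu_brevicauda, Taxidea_montanus

Tracing Takifugu_brevicauda: it sits inside (Fagus_bicolor,Takifugu_brevicauda).
Tracing Fagus_bicolor: it sits inside (Fagus_bicolor,Takifugu_brevicauda).
Tracing Taxidea_montanus: it sits inside (Colobus_gracilis,Taxidea_montanus).
The smallest clade enclosing all 3 is the whole tree (their MRCA is the root), so the answer is all 15 tips in alphabetical order.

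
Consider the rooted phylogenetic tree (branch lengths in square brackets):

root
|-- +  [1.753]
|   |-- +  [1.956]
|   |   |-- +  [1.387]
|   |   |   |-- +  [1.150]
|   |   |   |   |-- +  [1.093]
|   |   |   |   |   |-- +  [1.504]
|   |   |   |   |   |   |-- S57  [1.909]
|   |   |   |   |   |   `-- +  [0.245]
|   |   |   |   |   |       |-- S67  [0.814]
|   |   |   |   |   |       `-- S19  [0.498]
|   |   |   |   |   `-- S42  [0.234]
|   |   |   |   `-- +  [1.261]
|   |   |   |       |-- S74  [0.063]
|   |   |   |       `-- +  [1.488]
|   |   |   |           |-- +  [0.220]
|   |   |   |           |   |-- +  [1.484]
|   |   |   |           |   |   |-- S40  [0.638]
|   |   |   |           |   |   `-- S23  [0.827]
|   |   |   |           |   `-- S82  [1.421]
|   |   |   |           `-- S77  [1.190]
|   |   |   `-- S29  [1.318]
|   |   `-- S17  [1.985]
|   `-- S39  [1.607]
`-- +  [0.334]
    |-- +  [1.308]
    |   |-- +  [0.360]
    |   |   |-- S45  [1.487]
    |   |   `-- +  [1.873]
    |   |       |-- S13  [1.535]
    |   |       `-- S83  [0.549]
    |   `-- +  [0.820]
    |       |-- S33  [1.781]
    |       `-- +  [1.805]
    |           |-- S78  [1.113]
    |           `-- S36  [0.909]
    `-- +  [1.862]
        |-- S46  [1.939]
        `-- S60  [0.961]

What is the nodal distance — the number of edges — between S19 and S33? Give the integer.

The MRCA of S19 and S33 is the root of the tree.
From S19 up to that node: 8 branches. From S33 up to the same node: 4 branches. Total: 8 + 4 = 12.

12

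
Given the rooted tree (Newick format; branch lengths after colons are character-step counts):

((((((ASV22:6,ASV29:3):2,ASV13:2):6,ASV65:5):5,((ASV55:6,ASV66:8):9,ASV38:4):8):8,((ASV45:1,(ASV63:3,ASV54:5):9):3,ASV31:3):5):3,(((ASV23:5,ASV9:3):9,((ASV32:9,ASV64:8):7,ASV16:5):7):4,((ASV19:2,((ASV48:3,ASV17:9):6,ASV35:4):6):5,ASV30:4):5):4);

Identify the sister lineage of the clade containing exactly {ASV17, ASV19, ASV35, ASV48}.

The clade containing exactly {ASV17, ASV19, ASV35, ASV48} attaches to the tree at the node subtending ((ASV19,((ASV48,ASV17),ASV35)),ASV30).
The other lineage descending from that same node — the sister group — is the single tip ASV30.

ASV30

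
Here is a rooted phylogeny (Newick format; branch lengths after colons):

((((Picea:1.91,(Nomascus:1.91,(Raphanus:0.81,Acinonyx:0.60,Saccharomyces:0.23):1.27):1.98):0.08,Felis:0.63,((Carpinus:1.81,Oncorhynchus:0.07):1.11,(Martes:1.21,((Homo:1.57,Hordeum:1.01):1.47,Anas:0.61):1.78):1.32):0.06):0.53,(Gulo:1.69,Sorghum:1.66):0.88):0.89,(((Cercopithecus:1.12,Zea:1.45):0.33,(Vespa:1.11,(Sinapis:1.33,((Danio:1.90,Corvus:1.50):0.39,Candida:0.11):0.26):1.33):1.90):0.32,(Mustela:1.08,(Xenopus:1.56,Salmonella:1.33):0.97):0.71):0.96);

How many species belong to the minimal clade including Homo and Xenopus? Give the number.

24

The MRCA of Homo and Xenopus is the root, so the clade is the entire tree.
That clade contains 24 terminal taxa: Acinonyx, Anas, Candida, Carpinus, Cercopithecus, Corvus, Danio, Felis, Gulo, Homo, Hordeum, Martes, Mustela, Nomascus, Oncorhynchus, Picea, Raphanus, Saccharomyces, Salmonella, Sinapis, Sorghum, Vespa, Xenopus, Zea.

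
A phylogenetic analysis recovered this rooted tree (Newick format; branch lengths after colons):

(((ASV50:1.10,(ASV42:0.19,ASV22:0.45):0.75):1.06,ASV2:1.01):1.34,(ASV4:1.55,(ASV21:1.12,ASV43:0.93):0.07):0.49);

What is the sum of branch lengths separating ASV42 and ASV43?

4.83

The path runs ASV42 → … → MRCA → … → ASV43; the MRCA is the root of the tree.
Branch lengths along that path: 0.19 + 0.75 + 1.06 + 1.34 + 0.49 + 0.07 + 0.93 = 4.83.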